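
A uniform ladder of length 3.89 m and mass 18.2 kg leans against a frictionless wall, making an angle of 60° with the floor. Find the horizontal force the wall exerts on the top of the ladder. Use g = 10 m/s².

N_wall ≈ 52.5 N

Sum moments about the foot of the ladder (the floor normal and friction both act there and drop out).
Ladder weight 18.2×10 = 182 N acts at 1.945 m along the ladder; its horizontal arm is 1.945·cos60° = 0.9725 m → τ = 177 N·m clockwise.
Wall normal N acts horizontally at the top; its moment arm is the height L sinθ = 3.89·sin60° = 3.369 m, counterclockwise.
Στ = 0 ⇒ N × 3.369 = 177 ⇒ N = 52.5 N.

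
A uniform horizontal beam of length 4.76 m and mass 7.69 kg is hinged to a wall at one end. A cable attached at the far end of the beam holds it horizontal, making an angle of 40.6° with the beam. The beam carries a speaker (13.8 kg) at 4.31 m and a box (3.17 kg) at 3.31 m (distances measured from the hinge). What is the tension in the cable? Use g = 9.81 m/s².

T ≈ 280 N

Choose the hinge as the axis so the unknown hinge reaction has zero arm there.
Beam weight: 7.69 × 9.81 = 75.44 N down at 2.38 m → arm 2.38 m, τ = 75.44 × 2.38 = 179.5 N·m clockwise.
Speaker: 13.8 × 9.81 = 135.4 N down at 4.31 m → arm 4.31 m, τ = 135.4 × 4.31 = 583.6 N·m clockwise.
Box: 3.17 × 9.81 = 31.1 N down at 3.31 m → arm 3.31 m, τ = 31.1 × 3.31 = 102.9 N·m clockwise.
Total clockwise load moment = 866 N·m.
The cable tension T acts at 4.76 m; only its component perpendicular to the beam, T sinθ, produces torque. sin 40.6° = 0.6508.
For rotational equilibrium, T × 4.76 × 0.6508 = 866, so T = 866 / 3.098 = 280 N.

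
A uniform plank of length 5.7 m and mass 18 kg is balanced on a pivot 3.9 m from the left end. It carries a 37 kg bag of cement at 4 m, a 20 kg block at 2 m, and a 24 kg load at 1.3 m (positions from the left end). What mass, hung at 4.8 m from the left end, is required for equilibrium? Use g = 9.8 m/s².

m ≈ 128 kg

Taking torques about the pivot (at 3.9 m from the left end):
Beam weight: 18 × 9.8 = 176.4 N down at 2.85 m → arm 1.05 m, τ = 176.4 × 1.05 = 185.2 N·m counterclockwise.
Bag of cement: 37 × 9.8 = 362.6 N down at 4 m → arm 0.1 m, τ = 362.6 × 0.1 = 36.26 N·m clockwise.
Block: 20 × 9.8 = 196 N down at 2 m → arm 1.9 m, τ = 196 × 1.9 = 372.4 N·m counterclockwise.
Load: 24 × 9.8 = 235.2 N down at 1.3 m → arm 2.6 m, τ = 235.2 × 2.6 = 611.5 N·m counterclockwise.
Net moment of known loads = 1133 N·m counterclockwise.
An unknown mass m at 4.8 m has arm 0.9 m; its moment is m·g·0.9 clockwise.
Στ = 0 ⇒ m × 9.8 × 0.9 = 1133 ⇒ m = 1133 / (9.8 × 0.9) = 128 kg.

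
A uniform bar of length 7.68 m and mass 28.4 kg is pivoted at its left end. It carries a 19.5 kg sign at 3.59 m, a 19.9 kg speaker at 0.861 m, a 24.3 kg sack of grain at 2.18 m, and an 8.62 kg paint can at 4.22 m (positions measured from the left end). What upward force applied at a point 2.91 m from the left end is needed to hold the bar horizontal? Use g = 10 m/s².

F ≈ 981 N

Choose the left end as the axis so the unknown pivot reaction has zero arm there.
Beam weight: 28.4 × 10 = 284 N down at 3.84 m → arm 3.84 m, τ = 284 × 3.84 = 1091 N·m clockwise.
Sign: 19.5 × 10 = 195 N down at 3.59 m → arm 3.59 m, τ = 195 × 3.59 = 700 N·m clockwise.
Speaker: 19.9 × 10 = 199 N down at 0.861 m → arm 0.861 m, τ = 199 × 0.861 = 171.3 N·m clockwise.
Sack of grain: 24.3 × 10 = 243 N down at 2.18 m → arm 2.18 m, τ = 243 × 2.18 = 529.7 N·m clockwise.
Paint can: 8.62 × 10 = 86.2 N down at 4.22 m → arm 4.22 m, τ = 86.2 × 4.22 = 363.8 N·m clockwise.
Net moment of the loads = 2856 N·m clockwise.
The upward force F acts at a point 2.91 m from the left end, arm 2.91 m, giving F × 2.91 counterclockwise.
For rotational equilibrium, F × 2.91 = 2856, so F = 2856 / 2.91 = 981 N.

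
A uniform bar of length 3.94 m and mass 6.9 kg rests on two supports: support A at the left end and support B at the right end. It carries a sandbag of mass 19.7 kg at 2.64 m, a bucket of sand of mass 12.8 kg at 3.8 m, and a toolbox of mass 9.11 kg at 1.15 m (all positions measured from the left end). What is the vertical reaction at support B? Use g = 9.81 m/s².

R_B ≈ 311 N

Choose support A as the axis so its reaction then has zero moment arm.
Beam weight: 6.9 × 9.81 = 67.69 N down at 1.97 m → arm 1.97 m, τ = 67.69 × 1.97 = 133.3 N·m clockwise.
Sandbag: 19.7 × 9.81 = 193.3 N down at 2.64 m → arm 2.64 m, τ = 193.3 × 2.64 = 510.3 N·m clockwise.
Bucket of sand: 12.8 × 9.81 = 125.6 N down at 3.8 m → arm 3.8 m, τ = 125.6 × 3.8 = 477.3 N·m clockwise.
Toolbox: 9.11 × 9.81 = 89.37 N down at 1.15 m → arm 1.15 m, τ = 89.37 × 1.15 = 102.8 N·m clockwise.
Net load moment about support A = 1224 N·m clockwise.
Reaction R at support B is upward at 3.94 m, arm 3.94 m → moment R × 3.94 counterclockwise.
Στ = 0 ⇒ R × 3.94 = 1224 ⇒ R = 311 N.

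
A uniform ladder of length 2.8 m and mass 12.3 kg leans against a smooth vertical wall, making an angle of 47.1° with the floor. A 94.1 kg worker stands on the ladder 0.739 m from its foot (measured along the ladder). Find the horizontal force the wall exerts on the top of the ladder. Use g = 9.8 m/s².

N_wall ≈ 282 N

About the foot of the ladder:
Ladder weight 12.3×9.8 = 120.5 N acts at 1.4 m along the ladder; its horizontal arm is 1.4·cos47.1° = 0.953 m → τ = 114.8 N·m clockwise.
Worker: 94.1×9.8 = 922.2 N at 0.739 m → arm 0.5031 m → τ = 464 N·m clockwise.
Wall normal N acts horizontally at the top; its moment arm is the height L sinθ = 2.8·sin47.1° = 2.051 m, counterclockwise.
Στ = 0 ⇒ N × 2.051 = 578.8 ⇒ N = 282 N.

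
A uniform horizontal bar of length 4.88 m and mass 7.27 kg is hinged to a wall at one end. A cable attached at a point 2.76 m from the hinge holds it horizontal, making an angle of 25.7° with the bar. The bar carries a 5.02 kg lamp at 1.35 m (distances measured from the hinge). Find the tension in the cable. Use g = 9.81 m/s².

Sum moments about the hinge (the unknown hinge reaction has zero arm there).
Beam weight: 7.27 × 9.81 = 71.32 N down at 2.44 m → arm 2.44 m, τ = 71.32 × 2.44 = 174 N·m clockwise.
Lamp: 5.02 × 9.81 = 49.25 N down at 1.35 m → arm 1.35 m, τ = 49.25 × 1.35 = 66.49 N·m clockwise.
Total clockwise load moment = 240.5 N·m.
The cable tension T acts at 2.76 m; only its component perpendicular to the bar, T sinθ, produces torque. sin 25.7° = 0.4337.
For rotational equilibrium, T × 2.76 × 0.4337 = 240.5, so T = 240.5 / 1.197 = 201 N.

T ≈ 201 N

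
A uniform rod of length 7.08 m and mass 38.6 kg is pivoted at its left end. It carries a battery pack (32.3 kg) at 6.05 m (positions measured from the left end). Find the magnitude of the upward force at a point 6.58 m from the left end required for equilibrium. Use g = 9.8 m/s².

Sum moments about the left end (the unknown pivot reaction has zero arm there).
Beam weight: 38.6 × 9.8 = 378.3 N down at 3.54 m → arm 3.54 m, τ = 378.3 × 3.54 = 1339 N·m clockwise.
Battery pack: 32.3 × 9.8 = 316.5 N down at 6.05 m → arm 6.05 m, τ = 316.5 × 6.05 = 1915 N·m clockwise.
Net moment of the loads = 3254 N·m clockwise.
The upward force F acts at a point 6.58 m from the left end, arm 6.58 m, giving F × 6.58 counterclockwise.
Setting net torque to zero: F × 6.58 = 3254 → F = 3254 / 6.58 = 495 N.

F ≈ 495 N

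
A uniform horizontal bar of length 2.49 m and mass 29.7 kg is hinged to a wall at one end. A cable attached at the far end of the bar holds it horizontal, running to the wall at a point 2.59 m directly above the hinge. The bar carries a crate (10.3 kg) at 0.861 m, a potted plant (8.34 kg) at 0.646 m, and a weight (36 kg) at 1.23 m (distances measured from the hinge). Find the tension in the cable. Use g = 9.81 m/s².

Choose the hinge as the axis so the unknown hinge reaction has zero arm there.
Beam weight: 29.7 × 9.81 = 291.4 N down at 1.245 m → arm 1.245 m, τ = 291.4 × 1.245 = 362.8 N·m clockwise.
Crate: 10.3 × 9.81 = 101 N down at 0.861 m → arm 0.861 m, τ = 101 × 0.861 = 86.96 N·m clockwise.
Potted plant: 8.34 × 9.81 = 81.82 N down at 0.646 m → arm 0.646 m, τ = 81.82 × 0.646 = 52.86 N·m clockwise.
Weight: 36 × 9.81 = 353.2 N down at 1.23 m → arm 1.23 m, τ = 353.2 × 1.23 = 434.4 N·m clockwise.
Total clockwise load moment = 937 N·m.
The cable tension T acts at 2.49 m; only its component perpendicular to the bar, T sinθ, produces torque. sinθ = h/√(h²+d²) = 2.59/√(2.59²+2.49²) = 0.7209.
Setting net torque to zero: T × 2.49 × 0.7209 = 937 → T = 937 / 1.795 = 522 N.

T ≈ 522 N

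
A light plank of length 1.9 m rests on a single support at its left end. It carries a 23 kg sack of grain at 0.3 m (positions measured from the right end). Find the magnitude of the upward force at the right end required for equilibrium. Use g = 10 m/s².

Taking torques about the left end:
Sack of grain: 23 × 10 = 230 N down at 0.3 m → arm 1.6 m, τ = 230 × 1.6 = 368 N·m clockwise.
Net moment of the loads = 368 N·m clockwise.
The upward force F acts at the right end, arm 1.9 m, giving F × 1.9 counterclockwise.
Balancing moments: F × 1.9 = 368, giving F = 368 / 1.9 = 194 N.

F ≈ 194 N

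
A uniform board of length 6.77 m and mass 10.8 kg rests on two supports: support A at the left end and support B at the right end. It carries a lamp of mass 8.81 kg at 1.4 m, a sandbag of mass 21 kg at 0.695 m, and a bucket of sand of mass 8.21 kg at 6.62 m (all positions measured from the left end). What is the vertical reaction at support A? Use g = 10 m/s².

Take moments about support B.
Beam weight: 10.8 × 10 = 108 N down at 3.385 m → arm 3.385 m, τ = 108 × 3.385 = 365.6 N·m counterclockwise.
Lamp: 8.81 × 10 = 88.1 N down at 1.4 m → arm 5.37 m, τ = 88.1 × 5.37 = 473.1 N·m counterclockwise.
Sandbag: 21 × 10 = 210 N down at 0.695 m → arm 6.075 m, τ = 210 × 6.075 = 1276 N·m counterclockwise.
Bucket of sand: 8.21 × 10 = 82.1 N down at 6.62 m → arm 0.15 m, τ = 82.1 × 0.15 = 12.31 N·m counterclockwise.
Net load moment about support B = 2127 N·m counterclockwise.
Reaction R at support A is upward at 0 m, arm 6.77 m → moment R × 6.77 clockwise.
For rotational equilibrium, R × 6.77 = 2127, so R = 314 N.

R_A ≈ 314 N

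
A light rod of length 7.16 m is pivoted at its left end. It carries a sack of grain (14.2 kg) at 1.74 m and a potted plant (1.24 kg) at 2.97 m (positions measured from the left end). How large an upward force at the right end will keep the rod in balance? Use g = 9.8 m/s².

F ≈ 38.9 N

About the left end:
Sack of grain: 14.2 × 9.8 = 139.2 N down at 1.74 m → arm 1.74 m, τ = 139.2 × 1.74 = 242.2 N·m clockwise.
Potted plant: 1.24 × 9.8 = 12.15 N down at 2.97 m → arm 2.97 m, τ = 12.15 × 2.97 = 36.09 N·m clockwise.
Net moment of the loads = 278.3 N·m clockwise.
The upward force F acts at the right end, arm 7.16 m, giving F × 7.16 counterclockwise.
Setting net torque to zero: F × 7.16 = 278.3 → F = 278.3 / 7.16 = 38.9 N.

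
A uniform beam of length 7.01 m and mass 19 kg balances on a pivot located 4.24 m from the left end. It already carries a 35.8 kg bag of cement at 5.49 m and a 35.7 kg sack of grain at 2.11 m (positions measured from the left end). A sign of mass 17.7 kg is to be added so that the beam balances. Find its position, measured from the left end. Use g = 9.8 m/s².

Sum moments about the pivot (at 4.24 m from the left end) (the support reaction has zero arm there).
Beam weight: 19 × 9.8 = 186.2 N down at 3.505 m → arm 0.735 m, τ = 186.2 × 0.735 = 136.9 N·m counterclockwise.
Bag of cement: 35.8 × 9.8 = 350.8 N down at 5.49 m → arm 1.25 m, τ = 350.8 × 1.25 = 438.5 N·m clockwise.
Sack of grain: 35.7 × 9.8 = 349.9 N down at 2.11 m → arm 2.13 m, τ = 349.9 × 2.13 = 745.3 N·m counterclockwise.
Net moment of existing loads = 443.7 N·m counterclockwise.
The sign weighs 17.7 × 9.8 = 173.5 N and must supply an equal clockwise moment, so its lever arm about the pivot is 443.7 / 173.5 = 2.56 m.
That puts it at 4.24 + 2.56 = 6.8 m from the left end.

x ≈ 6.8 m from the left end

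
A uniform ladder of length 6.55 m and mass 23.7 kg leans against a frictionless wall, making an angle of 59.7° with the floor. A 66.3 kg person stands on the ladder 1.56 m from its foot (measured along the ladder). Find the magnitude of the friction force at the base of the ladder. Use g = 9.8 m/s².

f ≈ 158 N

Choose the foot of the ladder as the axis so the floor normal and friction both act there and drop out.
Ladder weight 23.7×9.8 = 232.3 N acts at 3.275 m along the ladder; its horizontal arm is 3.275·cos59.7° = 1.652 m → τ = 383.8 N·m clockwise.
Person: 66.3×9.8 = 649.7 N at 1.56 m → arm 0.7871 m → τ = 511.4 N·m clockwise.
Wall normal N acts horizontally at the top; its moment arm is the height L sinθ = 6.55·sin59.7° = 5.655 m, counterclockwise.
Στ = 0 ⇒ N × 5.655 = 895.2 ⇒ N = 158 N.
ΣFx = 0: friction at the foot balances the wall's push, so f = N_wall = 158 N.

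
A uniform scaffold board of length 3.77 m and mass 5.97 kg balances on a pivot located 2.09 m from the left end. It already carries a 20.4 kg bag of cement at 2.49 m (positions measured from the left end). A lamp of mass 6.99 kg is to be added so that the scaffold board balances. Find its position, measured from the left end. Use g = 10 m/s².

Sum moments about the pivot (at 2.09 m from the left end) (the support reaction has zero arm there).
Beam weight: 5.97 × 10 = 59.7 N down at 1.885 m → arm 0.205 m, τ = 59.7 × 0.205 = 12.24 N·m counterclockwise.
Bag of cement: 20.4 × 10 = 204 N down at 2.49 m → arm 0.4 m, τ = 204 × 0.4 = 81.6 N·m clockwise.
Net moment of existing loads = 69.36 N·m clockwise.
The lamp weighs 6.99 × 10 = 69.9 N and must supply an equal counterclockwise moment, so its lever arm about the pivot is 69.36 / 69.9 = 0.992 m.
That puts it at 2.09 − 0.992 = 1.1 m from the left end.

x ≈ 1.1 m from the left end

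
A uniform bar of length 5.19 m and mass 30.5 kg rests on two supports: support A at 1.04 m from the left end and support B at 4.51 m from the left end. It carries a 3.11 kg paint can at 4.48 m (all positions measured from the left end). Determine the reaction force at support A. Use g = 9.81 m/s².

R_A ≈ 165 N

Sum moments about support B (its reaction then has zero moment arm).
Beam weight: 30.5 × 9.81 = 299.2 N down at 2.595 m → arm 1.915 m, τ = 299.2 × 1.915 = 573 N·m counterclockwise.
Paint can: 3.11 × 9.81 = 30.51 N down at 4.48 m → arm 0.03 m, τ = 30.51 × 0.03 = 0.9153 N·m counterclockwise.
Net load moment about support B = 573.9 N·m counterclockwise.
Reaction R at support A is upward at 1.04 m, arm 3.47 m → moment R × 3.47 clockwise.
For rotational equilibrium, R × 3.47 = 573.9, so R = 165 N.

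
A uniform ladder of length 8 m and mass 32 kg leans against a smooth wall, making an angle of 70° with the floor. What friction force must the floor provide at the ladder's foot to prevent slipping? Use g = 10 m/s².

f ≈ 58.2 N

Choose the foot of the ladder as the axis so the floor normal and friction both act there and drop out.
Ladder weight 32×10 = 320 N acts at 4 m along the ladder; its horizontal arm is 4·cos70° = 1.368 m → τ = 437.8 N·m clockwise.
Wall normal N acts horizontally at the top; its moment arm is the height L sinθ = 8·sin70° = 7.518 m, counterclockwise.
Setting net torque to zero: N × 7.518 = 437.8 → N = 58.2 N.
ΣFx = 0: friction at the foot balances the wall's push, so f = N_wall = 58.2 N.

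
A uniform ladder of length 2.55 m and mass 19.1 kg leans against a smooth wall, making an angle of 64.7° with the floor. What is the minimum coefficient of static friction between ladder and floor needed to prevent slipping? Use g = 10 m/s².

Sum moments about the foot of the ladder (the floor normal and friction both act there and drop out).
Ladder weight 19.1×10 = 191 N acts at 1.275 m along the ladder; its horizontal arm is 1.275·cos64.7° = 0.5449 m → τ = 104.1 N·m clockwise.
Wall normal N acts horizontally at the top; its moment arm is the height L sinθ = 2.55·sin64.7° = 2.305 m, counterclockwise.
Balancing moments: N × 2.305 = 104.1, giving N = 45.16 N.
ΣFx = 0 ⇒ f = N_wall = 45.16 N. ΣFy = 0 ⇒ N_floor = 191 N.
μ_min = f / N_floor = 45.16 / 191 = 0.236.

μ_min ≈ 0.236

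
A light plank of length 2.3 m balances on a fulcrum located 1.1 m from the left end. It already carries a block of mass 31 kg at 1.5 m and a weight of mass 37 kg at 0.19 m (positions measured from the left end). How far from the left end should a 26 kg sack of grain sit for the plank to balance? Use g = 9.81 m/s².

x ≈ 1.92 m from the left end

Choose the fulcrum (at 1.1 m from the left end) as the axis so the support reaction has zero arm there.
Block: 31 × 9.81 = 304.1 N down at 1.5 m → arm 0.4 m, τ = 304.1 × 0.4 = 121.6 N·m clockwise.
Weight: 37 × 9.81 = 363 N down at 0.19 m → arm 0.91 m, τ = 363 × 0.91 = 330.3 N·m counterclockwise.
Net moment of existing loads = 208.7 N·m counterclockwise.
The sack of grain weighs 26 × 9.81 = 255.1 N and must supply an equal clockwise moment, so its lever arm about the fulcrum is 208.7 / 255.1 = 0.818 m.
That puts it at 1.1 + 0.818 = 1.92 m from the left end.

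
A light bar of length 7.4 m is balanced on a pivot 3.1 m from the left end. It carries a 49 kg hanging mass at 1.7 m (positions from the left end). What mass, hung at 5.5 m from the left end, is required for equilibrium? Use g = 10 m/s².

m ≈ 28.6 kg

About the pivot (at 3.1 m from the left end):
Hanging mass: 49 × 10 = 490 N down at 1.7 m → arm 1.4 m, τ = 490 × 1.4 = 686 N·m counterclockwise.
Net moment of known loads = 686 N·m counterclockwise.
An unknown mass m at 5.5 m has arm 2.4 m; its moment is m·g·2.4 clockwise.
Setting net torque to zero: m × 10 × 2.4 = 686 → m = 686 / (10 × 2.4) = 28.6 kg.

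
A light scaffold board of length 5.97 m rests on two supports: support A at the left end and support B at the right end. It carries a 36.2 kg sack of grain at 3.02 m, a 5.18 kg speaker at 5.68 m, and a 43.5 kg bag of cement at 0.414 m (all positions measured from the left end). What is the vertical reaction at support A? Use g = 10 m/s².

R_A ≈ 586 N

Choose support B as the axis so its reaction then has zero moment arm.
Sack of grain: 36.2 × 10 = 362 N down at 3.02 m → arm 2.95 m, τ = 362 × 2.95 = 1068 N·m counterclockwise.
Speaker: 5.18 × 10 = 51.8 N down at 5.68 m → arm 0.29 m, τ = 51.8 × 0.29 = 15.02 N·m counterclockwise.
Bag of cement: 43.5 × 10 = 435 N down at 0.414 m → arm 5.556 m, τ = 435 × 5.556 = 2417 N·m counterclockwise.
Net load moment about support B = 3500 N·m counterclockwise.
Reaction R at support A is upward at 0 m, arm 5.97 m → moment R × 5.97 clockwise.
Setting net torque to zero: R × 5.97 = 3500 → R = 586 N.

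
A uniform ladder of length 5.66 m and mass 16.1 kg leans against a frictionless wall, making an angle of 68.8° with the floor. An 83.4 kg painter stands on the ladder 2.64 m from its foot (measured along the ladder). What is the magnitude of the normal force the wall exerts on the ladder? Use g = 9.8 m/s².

Taking torques about the foot of the ladder:
Ladder weight 16.1×9.8 = 157.8 N acts at 2.83 m along the ladder; its horizontal arm is 2.83·cos68.8° = 1.023 m → τ = 161.4 N·m clockwise.
Painter: 83.4×9.8 = 817.3 N at 2.64 m → arm 0.9547 m → τ = 780.3 N·m clockwise.
Wall normal N acts horizontally at the top; its moment arm is the height L sinθ = 5.66·sin68.8° = 5.277 m, counterclockwise.
Στ = 0 ⇒ N × 5.277 = 941.7 ⇒ N = 178 N.

N_wall ≈ 178 N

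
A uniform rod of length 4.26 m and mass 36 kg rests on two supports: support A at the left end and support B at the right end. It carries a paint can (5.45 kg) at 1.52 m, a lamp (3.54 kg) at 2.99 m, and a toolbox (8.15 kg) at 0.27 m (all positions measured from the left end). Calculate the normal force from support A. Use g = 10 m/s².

Sum moments about support B (its reaction then has zero moment arm).
Beam weight: 36 × 10 = 360 N down at 2.13 m → arm 2.13 m, τ = 360 × 2.13 = 766.8 N·m counterclockwise.
Paint can: 5.45 × 10 = 54.5 N down at 1.52 m → arm 2.74 m, τ = 54.5 × 2.74 = 149.3 N·m counterclockwise.
Lamp: 3.54 × 10 = 35.4 N down at 2.99 m → arm 1.27 m, τ = 35.4 × 1.27 = 44.96 N·m counterclockwise.
Toolbox: 8.15 × 10 = 81.5 N down at 0.27 m → arm 3.99 m, τ = 81.5 × 3.99 = 325.2 N·m counterclockwise.
Net load moment about support B = 1286 N·m counterclockwise.
Reaction R at support A is upward at 0 m, arm 4.26 m → moment R × 4.26 clockwise.
Balancing moments: R × 4.26 = 1286, giving R = 302 N.

R_A ≈ 302 N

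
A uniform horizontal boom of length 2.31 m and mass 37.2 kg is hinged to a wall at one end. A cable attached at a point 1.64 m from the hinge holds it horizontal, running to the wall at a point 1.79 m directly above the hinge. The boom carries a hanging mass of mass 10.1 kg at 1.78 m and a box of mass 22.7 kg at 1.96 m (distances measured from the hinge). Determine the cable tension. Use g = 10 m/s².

T ≈ 872 N

Take moments about the hinge.
Beam weight: 37.2 × 10 = 372 N down at 1.155 m → arm 1.155 m, τ = 372 × 1.155 = 429.7 N·m clockwise.
Hanging mass: 10.1 × 10 = 101 N down at 1.78 m → arm 1.78 m, τ = 101 × 1.78 = 179.8 N·m clockwise.
Box: 22.7 × 10 = 227 N down at 1.96 m → arm 1.96 m, τ = 227 × 1.96 = 444.9 N·m clockwise.
Total clockwise load moment = 1054 N·m.
The cable tension T acts at 1.64 m; only its component perpendicular to the boom, T sinθ, produces torque. sinθ = h/√(h²+d²) = 1.79/√(1.79²+1.64²) = 0.7373.
Στ = 0 ⇒ T × 1.64 × 0.7373 = 1054 ⇒ T = 1054 / 1.209 = 872 N.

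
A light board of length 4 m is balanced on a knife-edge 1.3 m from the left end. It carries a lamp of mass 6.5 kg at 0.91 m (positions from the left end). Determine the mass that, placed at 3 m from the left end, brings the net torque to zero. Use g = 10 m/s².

About the knife-edge (at 1.3 m from the left end):
Lamp: 6.5 × 10 = 65 N down at 0.91 m → arm 0.39 m, τ = 65 × 0.39 = 25.35 N·m counterclockwise.
Net moment of known loads = 25.35 N·m counterclockwise.
An unknown mass m at 3 m has arm 1.7 m; its moment is m·g·1.7 clockwise.
For rotational equilibrium, m × 10 × 1.7 = 25.35, so m = 25.35 / (10 × 1.7) = 1.49 kg.

m ≈ 1.49 kg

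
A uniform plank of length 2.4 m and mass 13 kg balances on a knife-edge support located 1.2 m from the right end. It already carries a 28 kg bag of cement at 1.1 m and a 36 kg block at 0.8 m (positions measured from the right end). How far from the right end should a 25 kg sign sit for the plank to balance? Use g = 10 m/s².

Taking torques about the knife-edge support (at 1.2 m from the right end):
Beam weight: acts at the knife-edge support, moment arm 0 → no torque.
Bag of cement: 28 × 10 = 280 N down at 1.1 m → arm 0.1 m, τ = 280 × 0.1 = 28 N·m clockwise.
Block: 36 × 10 = 360 N down at 0.8 m → arm 0.4 m, τ = 360 × 0.4 = 144 N·m clockwise.
Net moment of existing loads = 172 N·m clockwise.
The sign weighs 25 × 10 = 250 N and must supply an equal counterclockwise moment, so its lever arm about the knife-edge support is 172 / 250 = 0.688 m.
That puts it at 1.2 + 0.688 = 1.89 m from the right end.

x ≈ 1.89 m from the right end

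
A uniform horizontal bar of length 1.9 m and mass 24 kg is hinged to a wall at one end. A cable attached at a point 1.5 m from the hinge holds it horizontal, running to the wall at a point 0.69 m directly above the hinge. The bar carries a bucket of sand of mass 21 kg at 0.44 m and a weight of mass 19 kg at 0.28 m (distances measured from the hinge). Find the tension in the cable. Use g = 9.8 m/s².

T ≈ 584 N

About the hinge:
Beam weight: 24 × 9.8 = 235.2 N down at 0.95 m → arm 0.95 m, τ = 235.2 × 0.95 = 223.4 N·m clockwise.
Bucket of sand: 21 × 9.8 = 205.8 N down at 0.44 m → arm 0.44 m, τ = 205.8 × 0.44 = 90.55 N·m clockwise.
Weight: 19 × 9.8 = 186.2 N down at 0.28 m → arm 0.28 m, τ = 186.2 × 0.28 = 52.14 N·m clockwise.
Total clockwise load moment = 366.1 N·m.
The cable tension T acts at 1.5 m; only its component perpendicular to the bar, T sinθ, produces torque. sinθ = h/√(h²+d²) = 0.69/√(0.69²+1.5²) = 0.4179.
For rotational equilibrium, T × 1.5 × 0.4179 = 366.1, so T = 366.1 / 0.6269 = 584 N.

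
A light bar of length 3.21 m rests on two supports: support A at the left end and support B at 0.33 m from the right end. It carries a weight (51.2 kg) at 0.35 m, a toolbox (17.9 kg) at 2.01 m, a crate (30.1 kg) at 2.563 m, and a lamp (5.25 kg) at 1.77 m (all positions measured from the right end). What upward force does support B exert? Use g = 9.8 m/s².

Take moments about support A.
Weight: 51.2 × 9.8 = 501.8 N down at 0.35 m → arm 2.86 m, τ = 501.8 × 2.86 = 1435 N·m clockwise.
Toolbox: 17.9 × 9.8 = 175.4 N down at 2.01 m → arm 1.2 m, τ = 175.4 × 1.2 = 210.5 N·m clockwise.
Crate: 30.1 × 9.8 = 295 N down at 2.563 m → arm 0.647 m, τ = 295 × 0.647 = 190.9 N·m clockwise.
Lamp: 5.25 × 9.8 = 51.45 N down at 1.77 m → arm 1.44 m, τ = 51.45 × 1.44 = 74.09 N·m clockwise.
Net load moment about support A = 1910 N·m clockwise.
Reaction R at support B is upward at 0.33 m, arm 2.88 m → moment R × 2.88 counterclockwise.
For rotational equilibrium, R × 2.88 = 1910, so R = 663 N.

R_B ≈ 663 N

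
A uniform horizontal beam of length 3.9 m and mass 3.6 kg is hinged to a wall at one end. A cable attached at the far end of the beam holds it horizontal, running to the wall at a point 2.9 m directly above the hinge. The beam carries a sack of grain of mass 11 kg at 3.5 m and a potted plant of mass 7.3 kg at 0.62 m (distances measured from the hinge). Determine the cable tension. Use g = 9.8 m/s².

Sum moments about the hinge (the unknown hinge reaction has zero arm there).
Beam weight: 3.6 × 9.8 = 35.28 N down at 1.95 m → arm 1.95 m, τ = 35.28 × 1.95 = 68.8 N·m clockwise.
Sack of grain: 11 × 9.8 = 107.8 N down at 3.5 m → arm 3.5 m, τ = 107.8 × 3.5 = 377.3 N·m clockwise.
Potted plant: 7.3 × 9.8 = 71.54 N down at 0.62 m → arm 0.62 m, τ = 71.54 × 0.62 = 44.35 N·m clockwise.
Total clockwise load moment = 490.5 N·m.
The cable tension T acts at 3.9 m; only its component perpendicular to the beam, T sinθ, produces torque. sinθ = h/√(h²+d²) = 2.9/√(2.9²+3.9²) = 0.5967.
Balancing moments: T × 3.9 × 0.5967 = 490.5, giving T = 490.5 / 2.327 = 211 N.

T ≈ 211 N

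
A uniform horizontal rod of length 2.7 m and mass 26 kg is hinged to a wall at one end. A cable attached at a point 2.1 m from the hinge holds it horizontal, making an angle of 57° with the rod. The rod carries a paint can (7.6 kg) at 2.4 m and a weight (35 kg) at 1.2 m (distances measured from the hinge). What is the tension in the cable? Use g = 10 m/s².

Sum moments about the hinge (the unknown hinge reaction has zero arm there).
Beam weight: 26 × 10 = 260 N down at 1.35 m → arm 1.35 m, τ = 260 × 1.35 = 351 N·m clockwise.
Paint can: 7.6 × 10 = 76 N down at 2.4 m → arm 2.4 m, τ = 76 × 2.4 = 182.4 N·m clockwise.
Weight: 35 × 10 = 350 N down at 1.2 m → arm 1.2 m, τ = 350 × 1.2 = 420 N·m clockwise.
Total clockwise load moment = 953.4 N·m.
The cable tension T acts at 2.1 m; only its component perpendicular to the rod, T sinθ, produces torque. sin 57° = 0.8387.
For rotational equilibrium, T × 2.1 × 0.8387 = 953.4, so T = 953.4 / 1.761 = 541 N.

T ≈ 541 N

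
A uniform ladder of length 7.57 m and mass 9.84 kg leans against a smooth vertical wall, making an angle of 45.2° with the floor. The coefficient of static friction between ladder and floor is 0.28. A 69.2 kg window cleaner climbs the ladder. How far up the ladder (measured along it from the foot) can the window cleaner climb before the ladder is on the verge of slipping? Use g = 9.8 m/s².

Take moments about the foot of the ladder.
Ladder weight 9.84×9.8 = 96.43 N acts at 3.785 m along the ladder; its horizontal arm is 3.785·cos45.2° = 2.667 m → τ = 257.2 N·m clockwise.
Window cleaner weight 69.2×9.8 = 678.2 N at distance d → arm d·cos45.2° → τ = 678.2·d·0.7046 clockwise.
Wall normal N at the top has arm L sinθ = 5.371 m counterclockwise, so Στ = 0 gives N·5.371 = 257.2 + 477.9·d.
ΣFy = 0 ⇒ N_floor = 774.6 N, so the maximum friction is μ_s·N_floor = 0.28×774.6 = 216.9 N. ΣFx = 0 ⇒ N_wall = f, so at the slipping point N = 216.9 N.
Substituting: 216.9×5.371 = 257.2 + 477.9·d ⇒ d = (1165 − 257.2) / 477.9 = 1.9 m.

d ≈ 1.9 m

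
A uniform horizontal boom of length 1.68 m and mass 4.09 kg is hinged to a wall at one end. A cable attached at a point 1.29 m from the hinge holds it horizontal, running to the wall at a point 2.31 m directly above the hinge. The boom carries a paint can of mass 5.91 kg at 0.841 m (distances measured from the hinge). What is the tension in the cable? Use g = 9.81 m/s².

Sum moments about the hinge (the unknown hinge reaction has zero arm there).
Beam weight: 4.09 × 9.81 = 40.12 N down at 0.84 m → arm 0.84 m, τ = 40.12 × 0.84 = 33.7 N·m clockwise.
Paint can: 5.91 × 9.81 = 57.98 N down at 0.841 m → arm 0.841 m, τ = 57.98 × 0.841 = 48.76 N·m clockwise.
Total clockwise load moment = 82.46 N·m.
The cable tension T acts at 1.29 m; only its component perpendicular to the boom, T sinθ, produces torque. sinθ = h/√(h²+d²) = 2.31/√(2.31²+1.29²) = 0.8731.
Στ = 0 ⇒ T × 1.29 × 0.8731 = 82.46 ⇒ T = 82.46 / 1.126 = 73.2 N.

T ≈ 73.2 N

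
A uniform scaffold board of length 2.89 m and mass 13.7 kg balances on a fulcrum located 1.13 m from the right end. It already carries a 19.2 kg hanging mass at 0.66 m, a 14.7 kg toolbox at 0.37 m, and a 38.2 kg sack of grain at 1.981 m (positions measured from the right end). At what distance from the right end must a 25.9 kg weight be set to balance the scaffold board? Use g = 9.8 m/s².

Take moments about the fulcrum (at 1.13 m from the right end).
Beam weight: 13.7 × 9.8 = 134.3 N down at 1.445 m → arm 0.315 m, τ = 134.3 × 0.315 = 42.3 N·m counterclockwise.
Hanging mass: 19.2 × 9.8 = 188.2 N down at 0.66 m → arm 0.47 m, τ = 188.2 × 0.47 = 88.45 N·m clockwise.
Toolbox: 14.7 × 9.8 = 144.1 N down at 0.37 m → arm 0.76 m, τ = 144.1 × 0.76 = 109.5 N·m clockwise.
Sack of grain: 38.2 × 9.8 = 374.4 N down at 1.981 m → arm 0.851 m, τ = 374.4 × 0.851 = 318.6 N·m counterclockwise.
Net moment of existing loads = 163 N·m counterclockwise.
The weight weighs 25.9 × 9.8 = 253.8 N and must supply an equal clockwise moment, so its lever arm about the fulcrum is 163 / 253.8 = 0.642 m.
That puts it at 1.13 − 0.642 = 0.488 m from the right end.

x ≈ 0.488 m from the right end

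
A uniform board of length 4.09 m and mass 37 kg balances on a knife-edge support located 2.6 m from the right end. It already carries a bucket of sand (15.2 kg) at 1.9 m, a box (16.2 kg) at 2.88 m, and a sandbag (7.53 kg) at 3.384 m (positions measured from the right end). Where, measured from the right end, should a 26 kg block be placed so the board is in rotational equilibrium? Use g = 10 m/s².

Choose the knife-edge support (at 2.6 m from the right end) as the axis so the support reaction has zero arm there.
Beam weight: 37 × 10 = 370 N down at 2.045 m → arm 0.555 m, τ = 370 × 0.555 = 205.4 N·m clockwise.
Bucket of sand: 15.2 × 10 = 152 N down at 1.9 m → arm 0.7 m, τ = 152 × 0.7 = 106.4 N·m clockwise.
Box: 16.2 × 10 = 162 N down at 2.88 m → arm 0.28 m, τ = 162 × 0.28 = 45.36 N·m counterclockwise.
Sandbag: 7.53 × 10 = 75.3 N down at 3.384 m → arm 0.784 m, τ = 75.3 × 0.784 = 59.04 N·m counterclockwise.
Net moment of existing loads = 207.4 N·m clockwise.
The block weighs 26 × 10 = 260 N and must supply an equal counterclockwise moment, so its lever arm about the knife-edge support is 207.4 / 260 = 0.798 m.
That puts it at 2.6 + 0.798 = 3.4 m from the right end.

x ≈ 3.4 m from the right end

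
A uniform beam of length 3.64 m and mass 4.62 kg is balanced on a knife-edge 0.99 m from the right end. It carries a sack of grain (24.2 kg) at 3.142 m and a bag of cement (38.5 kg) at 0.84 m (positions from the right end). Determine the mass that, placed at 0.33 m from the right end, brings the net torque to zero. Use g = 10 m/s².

Take moments about the knife-edge (at 0.99 m from the right end).
Beam weight: 4.62 × 10 = 46.2 N down at 1.82 m → arm 0.83 m, τ = 46.2 × 0.83 = 38.35 N·m counterclockwise.
Sack of grain: 24.2 × 10 = 242 N down at 3.142 m → arm 2.152 m, τ = 242 × 2.152 = 520.8 N·m counterclockwise.
Bag of cement: 38.5 × 10 = 385 N down at 0.84 m → arm 0.15 m, τ = 385 × 0.15 = 57.75 N·m clockwise.
Net moment of known loads = 501.4 N·m counterclockwise.
An unknown mass m at 0.33 m has arm 0.66 m; its moment is m·g·0.66 clockwise.
Balancing moments: m × 10 × 0.66 = 501.4, giving m = 501.4 / (10 × 0.66) = 76 kg.

m ≈ 76 kg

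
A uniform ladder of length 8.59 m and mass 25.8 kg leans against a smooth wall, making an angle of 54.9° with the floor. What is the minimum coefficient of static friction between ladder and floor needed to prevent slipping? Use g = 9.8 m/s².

μ_min ≈ 0.351

Take moments about the foot of the ladder.
Ladder weight 25.8×9.8 = 252.8 N acts at 4.295 m along the ladder; its horizontal arm is 4.295·cos54.9° = 2.47 m → τ = 624.4 N·m clockwise.
Wall normal N acts horizontally at the top; its moment arm is the height L sinθ = 8.59·sin54.9° = 7.028 m, counterclockwise.
For rotational equilibrium, N × 7.028 = 624.4, so N = 88.84 N.
ΣFx = 0 ⇒ f = N_wall = 88.84 N. ΣFy = 0 ⇒ N_floor = 252.8 N.
μ_min = f / N_floor = 88.84 / 252.8 = 0.351.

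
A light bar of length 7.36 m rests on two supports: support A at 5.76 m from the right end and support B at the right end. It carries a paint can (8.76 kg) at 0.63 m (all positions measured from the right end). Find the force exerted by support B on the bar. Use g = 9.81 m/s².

R_B ≈ 76.5 N

Take moments about support A.
Paint can: 8.76 × 9.81 = 85.94 N down at 0.63 m → arm 5.13 m, τ = 85.94 × 5.13 = 440.9 N·m clockwise.
Net load moment about support A = 440.9 N·m clockwise.
Reaction R at support B is upward at 0 m, arm 5.76 m → moment R × 5.76 counterclockwise.
For rotational equilibrium, R × 5.76 = 440.9, so R = 76.5 N.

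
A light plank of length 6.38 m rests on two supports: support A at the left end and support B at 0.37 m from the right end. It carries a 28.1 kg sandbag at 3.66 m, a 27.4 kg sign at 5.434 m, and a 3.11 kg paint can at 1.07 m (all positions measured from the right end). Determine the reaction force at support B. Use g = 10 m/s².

R_B ≈ 198 N

Choose support A as the axis so its reaction then has zero moment arm.
Sandbag: 28.1 × 10 = 281 N down at 3.66 m → arm 2.72 m, τ = 281 × 2.72 = 764.3 N·m clockwise.
Sign: 27.4 × 10 = 274 N down at 5.434 m → arm 0.946 m, τ = 274 × 0.946 = 259.2 N·m clockwise.
Paint can: 3.11 × 10 = 31.1 N down at 1.07 m → arm 5.31 m, τ = 31.1 × 5.31 = 165.1 N·m clockwise.
Net load moment about support A = 1189 N·m clockwise.
Reaction R at support B is upward at 0.37 m, arm 6.01 m → moment R × 6.01 counterclockwise.
Setting net torque to zero: R × 6.01 = 1189 → R = 198 N.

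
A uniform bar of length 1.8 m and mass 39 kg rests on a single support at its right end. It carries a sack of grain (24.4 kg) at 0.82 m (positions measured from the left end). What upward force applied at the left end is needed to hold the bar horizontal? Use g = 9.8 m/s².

About the right end:
Beam weight: 39 × 9.8 = 382.2 N down at 0.9 m → arm 0.9 m, τ = 382.2 × 0.9 = 344 N·m counterclockwise.
Sack of grain: 24.4 × 9.8 = 239.1 N down at 0.82 m → arm 0.98 m, τ = 239.1 × 0.98 = 234.3 N·m counterclockwise.
Net moment of the loads = 578.3 N·m counterclockwise.
The upward force F acts at the left end, arm 1.8 m, giving F × 1.8 clockwise.
For rotational equilibrium, F × 1.8 = 578.3, so F = 578.3 / 1.8 = 321 N.

F ≈ 321 N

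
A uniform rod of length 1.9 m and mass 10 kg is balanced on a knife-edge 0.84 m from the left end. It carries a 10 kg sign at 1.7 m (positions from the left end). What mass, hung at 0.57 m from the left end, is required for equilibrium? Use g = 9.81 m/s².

m ≈ 35.9 kg

Take moments about the knife-edge (at 0.84 m from the left end).
Beam weight: 10 × 9.81 = 98.1 N down at 0.95 m → arm 0.11 m, τ = 98.1 × 0.11 = 10.79 N·m clockwise.
Sign: 10 × 9.81 = 98.1 N down at 1.7 m → arm 0.86 m, τ = 98.1 × 0.86 = 84.37 N·m clockwise.
Net moment of known loads = 95.16 N·m clockwise.
An unknown mass m at 0.57 m has arm 0.27 m; its moment is m·g·0.27 counterclockwise.
Balancing moments: m × 9.81 × 0.27 = 95.16, giving m = 95.16 / (9.81 × 0.27) = 35.9 kg.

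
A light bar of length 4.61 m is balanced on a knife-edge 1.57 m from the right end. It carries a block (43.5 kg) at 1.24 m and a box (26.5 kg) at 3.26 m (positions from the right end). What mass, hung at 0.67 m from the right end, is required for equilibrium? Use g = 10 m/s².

m ≈ 33.8 kg

Choose the knife-edge (at 1.57 m from the right end) as the axis so the support reaction has zero arm there.
Block: 43.5 × 10 = 435 N down at 1.24 m → arm 0.33 m, τ = 435 × 0.33 = 143.6 N·m clockwise.
Box: 26.5 × 10 = 265 N down at 3.26 m → arm 1.69 m, τ = 265 × 1.69 = 447.8 N·m counterclockwise.
Net moment of known loads = 304.2 N·m counterclockwise.
An unknown mass m at 0.67 m has arm 0.9 m; its moment is m·g·0.9 clockwise.
Balancing moments: m × 10 × 0.9 = 304.2, giving m = 304.2 / (10 × 0.9) = 33.8 kg.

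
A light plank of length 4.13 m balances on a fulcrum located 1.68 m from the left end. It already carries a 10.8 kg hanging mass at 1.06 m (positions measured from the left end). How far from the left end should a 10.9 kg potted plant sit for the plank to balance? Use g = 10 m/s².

About the fulcrum (at 1.68 m from the left end):
Hanging mass: 10.8 × 10 = 108 N down at 1.06 m → arm 0.62 m, τ = 108 × 0.62 = 66.96 N·m counterclockwise.
Net moment of existing loads = 66.96 N·m counterclockwise.
The potted plant weighs 10.9 × 10 = 109 N and must supply an equal clockwise moment, so its lever arm about the fulcrum is 66.96 / 109 = 0.614 m.
That puts it at 1.68 + 0.614 = 2.29 m from the left end.

x ≈ 2.29 m from the left end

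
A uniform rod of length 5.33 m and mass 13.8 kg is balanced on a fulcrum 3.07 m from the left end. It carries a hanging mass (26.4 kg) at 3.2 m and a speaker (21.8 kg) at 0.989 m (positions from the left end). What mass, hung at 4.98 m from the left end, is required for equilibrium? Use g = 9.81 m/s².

Choose the fulcrum (at 3.07 m from the left end) as the axis so the support reaction has zero arm there.
Beam weight: 13.8 × 9.81 = 135.4 N down at 2.665 m → arm 0.405 m, τ = 135.4 × 0.405 = 54.84 N·m counterclockwise.
Hanging mass: 26.4 × 9.81 = 259 N down at 3.2 m → arm 0.13 m, τ = 259 × 0.13 = 33.67 N·m clockwise.
Speaker: 21.8 × 9.81 = 213.9 N down at 0.989 m → arm 2.081 m, τ = 213.9 × 2.081 = 445.1 N·m counterclockwise.
Net moment of known loads = 466.3 N·m counterclockwise.
An unknown mass m at 4.98 m has arm 1.91 m; its moment is m·g·1.91 clockwise.
For rotational equilibrium, m × 9.81 × 1.91 = 466.3, so m = 466.3 / (9.81 × 1.91) = 24.9 kg.

m ≈ 24.9 kg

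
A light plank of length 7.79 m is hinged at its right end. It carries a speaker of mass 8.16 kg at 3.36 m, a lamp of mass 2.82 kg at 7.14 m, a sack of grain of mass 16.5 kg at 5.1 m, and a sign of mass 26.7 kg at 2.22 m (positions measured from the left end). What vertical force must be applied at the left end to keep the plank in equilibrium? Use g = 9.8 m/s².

About the right end:
Speaker: 8.16 × 9.8 = 79.97 N down at 3.36 m → arm 4.43 m, τ = 79.97 × 4.43 = 354.3 N·m counterclockwise.
Lamp: 2.82 × 9.8 = 27.64 N down at 7.14 m → arm 0.65 m, τ = 27.64 × 0.65 = 17.97 N·m counterclockwise.
Sack of grain: 16.5 × 9.8 = 161.7 N down at 5.1 m → arm 2.69 m, τ = 161.7 × 2.69 = 435 N·m counterclockwise.
Sign: 26.7 × 9.8 = 261.7 N down at 2.22 m → arm 5.57 m, τ = 261.7 × 5.57 = 1458 N·m counterclockwise.
Net moment of the loads = 2265 N·m counterclockwise.
The upward force F acts at the left end, arm 7.79 m, giving F × 7.79 clockwise.
Στ = 0 ⇒ F × 7.79 = 2265 ⇒ F = 2265 / 7.79 = 291 N.

F ≈ 291 N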